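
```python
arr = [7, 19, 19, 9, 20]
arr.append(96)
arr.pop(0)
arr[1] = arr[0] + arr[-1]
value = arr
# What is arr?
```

Trace (tracking arr):
arr = [7, 19, 19, 9, 20]  # -> arr = [7, 19, 19, 9, 20]
arr.append(96)  # -> arr = [7, 19, 19, 9, 20, 96]
arr.pop(0)  # -> arr = [19, 19, 9, 20, 96]
arr[1] = arr[0] + arr[-1]  # -> arr = [19, 115, 9, 20, 96]
value = arr  # -> value = [19, 115, 9, 20, 96]

Answer: [19, 115, 9, 20, 96]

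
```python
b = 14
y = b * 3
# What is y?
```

Answer: 42

Derivation:
Trace (tracking y):
b = 14  # -> b = 14
y = b * 3  # -> y = 42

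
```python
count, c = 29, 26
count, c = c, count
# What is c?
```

Answer: 29

Derivation:
Trace (tracking c):
count, c = (29, 26)  # -> count = 29, c = 26
count, c = (c, count)  # -> count = 26, c = 29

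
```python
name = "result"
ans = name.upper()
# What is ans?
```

Trace (tracking ans):
name = 'result'  # -> name = 'result'
ans = name.upper()  # -> ans = 'RESULT'

Answer: 'RESULT'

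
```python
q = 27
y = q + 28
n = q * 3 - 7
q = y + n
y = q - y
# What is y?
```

Trace (tracking y):
q = 27  # -> q = 27
y = q + 28  # -> y = 55
n = q * 3 - 7  # -> n = 74
q = y + n  # -> q = 129
y = q - y  # -> y = 74

Answer: 74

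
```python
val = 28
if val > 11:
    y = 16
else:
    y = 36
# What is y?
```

Answer: 16

Derivation:
Trace (tracking y):
val = 28  # -> val = 28
if val > 11:  # condition is True
    y = 16  # -> y = 16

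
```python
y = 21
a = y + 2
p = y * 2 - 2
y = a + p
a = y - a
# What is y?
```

Answer: 63

Derivation:
Trace (tracking y):
y = 21  # -> y = 21
a = y + 2  # -> a = 23
p = y * 2 - 2  # -> p = 40
y = a + p  # -> y = 63
a = y - a  # -> a = 40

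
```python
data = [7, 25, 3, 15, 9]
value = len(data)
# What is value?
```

Trace (tracking value):
data = [7, 25, 3, 15, 9]  # -> data = [7, 25, 3, 15, 9]
value = len(data)  # -> value = 5

Answer: 5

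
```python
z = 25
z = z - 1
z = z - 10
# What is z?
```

Answer: 14

Derivation:
Trace (tracking z):
z = 25  # -> z = 25
z = z - 1  # -> z = 24
z = z - 10  # -> z = 14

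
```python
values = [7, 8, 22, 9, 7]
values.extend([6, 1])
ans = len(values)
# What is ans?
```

Answer: 7

Derivation:
Trace (tracking ans):
values = [7, 8, 22, 9, 7]  # -> values = [7, 8, 22, 9, 7]
values.extend([6, 1])  # -> values = [7, 8, 22, 9, 7, 6, 1]
ans = len(values)  # -> ans = 7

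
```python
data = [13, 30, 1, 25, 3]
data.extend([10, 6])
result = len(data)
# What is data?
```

Answer: [13, 30, 1, 25, 3, 10, 6]

Derivation:
Trace (tracking data):
data = [13, 30, 1, 25, 3]  # -> data = [13, 30, 1, 25, 3]
data.extend([10, 6])  # -> data = [13, 30, 1, 25, 3, 10, 6]
result = len(data)  # -> result = 7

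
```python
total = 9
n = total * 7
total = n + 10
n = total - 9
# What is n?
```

Answer: 64

Derivation:
Trace (tracking n):
total = 9  # -> total = 9
n = total * 7  # -> n = 63
total = n + 10  # -> total = 73
n = total - 9  # -> n = 64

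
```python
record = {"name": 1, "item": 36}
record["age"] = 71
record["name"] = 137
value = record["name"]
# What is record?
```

Answer: {'name': 137, 'item': 36, 'age': 71}

Derivation:
Trace (tracking record):
record = {'name': 1, 'item': 36}  # -> record = {'name': 1, 'item': 36}
record['age'] = 71  # -> record = {'name': 1, 'item': 36, 'age': 71}
record['name'] = 137  # -> record = {'name': 137, 'item': 36, 'age': 71}
value = record['name']  # -> value = 137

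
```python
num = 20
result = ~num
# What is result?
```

Answer: -21

Derivation:
Trace (tracking result):
num = 20  # -> num = 20
result = ~num  # -> result = -21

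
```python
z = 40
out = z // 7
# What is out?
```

Trace (tracking out):
z = 40  # -> z = 40
out = z // 7  # -> out = 5

Answer: 5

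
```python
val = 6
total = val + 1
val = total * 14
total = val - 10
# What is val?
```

Answer: 98

Derivation:
Trace (tracking val):
val = 6  # -> val = 6
total = val + 1  # -> total = 7
val = total * 14  # -> val = 98
total = val - 10  # -> total = 88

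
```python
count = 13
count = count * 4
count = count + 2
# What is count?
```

Answer: 54

Derivation:
Trace (tracking count):
count = 13  # -> count = 13
count = count * 4  # -> count = 52
count = count + 2  # -> count = 54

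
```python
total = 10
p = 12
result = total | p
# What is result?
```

Trace (tracking result):
total = 10  # -> total = 10
p = 12  # -> p = 12
result = total | p  # -> result = 14

Answer: 14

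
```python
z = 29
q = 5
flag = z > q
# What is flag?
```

Answer: True

Derivation:
Trace (tracking flag):
z = 29  # -> z = 29
q = 5  # -> q = 5
flag = z > q  # -> flag = True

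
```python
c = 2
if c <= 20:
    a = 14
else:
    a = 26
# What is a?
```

Answer: 14

Derivation:
Trace (tracking a):
c = 2  # -> c = 2
if c <= 20:  # condition is True
    a = 14  # -> a = 14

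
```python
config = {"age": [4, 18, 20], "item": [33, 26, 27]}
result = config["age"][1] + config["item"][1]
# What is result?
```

Trace (tracking result):
config = {'age': [4, 18, 20], 'item': [33, 26, 27]}  # -> config = {'age': [4, 18, 20], 'item': [33, 26, 27]}
result = config['age'][1] + config['item'][1]  # -> result = 44

Answer: 44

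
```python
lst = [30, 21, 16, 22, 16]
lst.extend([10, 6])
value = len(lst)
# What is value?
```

Trace (tracking value):
lst = [30, 21, 16, 22, 16]  # -> lst = [30, 21, 16, 22, 16]
lst.extend([10, 6])  # -> lst = [30, 21, 16, 22, 16, 10, 6]
value = len(lst)  # -> value = 7

Answer: 7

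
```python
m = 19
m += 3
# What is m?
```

Trace (tracking m):
m = 19  # -> m = 19
m += 3  # -> m = 22

Answer: 22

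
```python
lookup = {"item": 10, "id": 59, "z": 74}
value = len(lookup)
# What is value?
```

Answer: 3

Derivation:
Trace (tracking value):
lookup = {'item': 10, 'id': 59, 'z': 74}  # -> lookup = {'item': 10, 'id': 59, 'z': 74}
value = len(lookup)  # -> value = 3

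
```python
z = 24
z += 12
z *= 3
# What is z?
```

Answer: 108

Derivation:
Trace (tracking z):
z = 24  # -> z = 24
z += 12  # -> z = 36
z *= 3  # -> z = 108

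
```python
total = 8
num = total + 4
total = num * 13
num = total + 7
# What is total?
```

Answer: 156

Derivation:
Trace (tracking total):
total = 8  # -> total = 8
num = total + 4  # -> num = 12
total = num * 13  # -> total = 156
num = total + 7  # -> num = 163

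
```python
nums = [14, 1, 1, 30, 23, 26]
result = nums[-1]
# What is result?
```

Trace (tracking result):
nums = [14, 1, 1, 30, 23, 26]  # -> nums = [14, 1, 1, 30, 23, 26]
result = nums[-1]  # -> result = 26

Answer: 26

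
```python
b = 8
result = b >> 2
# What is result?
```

Trace (tracking result):
b = 8  # -> b = 8
result = b >> 2  # -> result = 2

Answer: 2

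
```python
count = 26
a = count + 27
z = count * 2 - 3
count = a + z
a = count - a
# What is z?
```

Trace (tracking z):
count = 26  # -> count = 26
a = count + 27  # -> a = 53
z = count * 2 - 3  # -> z = 49
count = a + z  # -> count = 102
a = count - a  # -> a = 49

Answer: 49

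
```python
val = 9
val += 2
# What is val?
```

Answer: 11

Derivation:
Trace (tracking val):
val = 9  # -> val = 9
val += 2  # -> val = 11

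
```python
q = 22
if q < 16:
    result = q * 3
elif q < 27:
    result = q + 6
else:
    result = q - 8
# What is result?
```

Answer: 28

Derivation:
Trace (tracking result):
q = 22  # -> q = 22
if q < 16:  # condition is False
elif q < 27:  # condition is True
    result = q + 6  # -> result = 28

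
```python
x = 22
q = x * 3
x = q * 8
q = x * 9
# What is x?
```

Answer: 528

Derivation:
Trace (tracking x):
x = 22  # -> x = 22
q = x * 3  # -> q = 66
x = q * 8  # -> x = 528
q = x * 9  # -> q = 4752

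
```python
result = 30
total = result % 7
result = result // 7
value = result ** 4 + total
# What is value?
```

Answer: 258

Derivation:
Trace (tracking value):
result = 30  # -> result = 30
total = result % 7  # -> total = 2
result = result // 7  # -> result = 4
value = result ** 4 + total  # -> value = 258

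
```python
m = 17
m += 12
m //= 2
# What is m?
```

Trace (tracking m):
m = 17  # -> m = 17
m += 12  # -> m = 29
m //= 2  # -> m = 14

Answer: 14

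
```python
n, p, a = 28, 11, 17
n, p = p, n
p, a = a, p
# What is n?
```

Trace (tracking n):
n, p, a = (28, 11, 17)  # -> n = 28, p = 11, a = 17
n, p = (p, n)  # -> n = 11, p = 28
p, a = (a, p)  # -> p = 17, a = 28

Answer: 11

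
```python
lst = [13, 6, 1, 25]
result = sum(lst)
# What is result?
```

Trace (tracking result):
lst = [13, 6, 1, 25]  # -> lst = [13, 6, 1, 25]
result = sum(lst)  # -> result = 45

Answer: 45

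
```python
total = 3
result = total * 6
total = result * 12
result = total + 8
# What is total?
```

Answer: 216

Derivation:
Trace (tracking total):
total = 3  # -> total = 3
result = total * 6  # -> result = 18
total = result * 12  # -> total = 216
result = total + 8  # -> result = 224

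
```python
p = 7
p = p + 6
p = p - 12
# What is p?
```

Answer: 1

Derivation:
Trace (tracking p):
p = 7  # -> p = 7
p = p + 6  # -> p = 13
p = p - 12  # -> p = 1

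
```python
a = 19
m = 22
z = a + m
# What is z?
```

Trace (tracking z):
a = 19  # -> a = 19
m = 22  # -> m = 22
z = a + m  # -> z = 41

Answer: 41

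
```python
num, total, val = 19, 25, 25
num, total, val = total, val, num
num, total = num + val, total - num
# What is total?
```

Trace (tracking total):
num, total, val = (19, 25, 25)  # -> num = 19, total = 25, val = 25
num, total, val = (total, val, num)  # -> num = 25, total = 25, val = 19
num, total = (num + val, total - num)  # -> num = 44, total = 0

Answer: 0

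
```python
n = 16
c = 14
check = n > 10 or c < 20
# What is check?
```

Trace (tracking check):
n = 16  # -> n = 16
c = 14  # -> c = 14
check = n > 10 or c < 20  # -> check = True

Answer: True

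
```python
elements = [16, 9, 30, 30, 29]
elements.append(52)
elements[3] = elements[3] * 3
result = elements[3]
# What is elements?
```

Trace (tracking elements):
elements = [16, 9, 30, 30, 29]  # -> elements = [16, 9, 30, 30, 29]
elements.append(52)  # -> elements = [16, 9, 30, 30, 29, 52]
elements[3] = elements[3] * 3  # -> elements = [16, 9, 30, 90, 29, 52]
result = elements[3]  # -> result = 90

Answer: [16, 9, 30, 90, 29, 52]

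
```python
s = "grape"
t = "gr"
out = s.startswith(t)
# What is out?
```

Trace (tracking out):
s = 'grape'  # -> s = 'grape'
t = 'gr'  # -> t = 'gr'
out = s.startswith(t)  # -> out = True

Answer: True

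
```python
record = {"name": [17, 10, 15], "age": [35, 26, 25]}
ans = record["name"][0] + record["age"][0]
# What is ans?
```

Trace (tracking ans):
record = {'name': [17, 10, 15], 'age': [35, 26, 25]}  # -> record = {'name': [17, 10, 15], 'age': [35, 26, 25]}
ans = record['name'][0] + record['age'][0]  # -> ans = 52

Answer: 52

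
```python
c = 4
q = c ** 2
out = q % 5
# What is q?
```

Answer: 16

Derivation:
Trace (tracking q):
c = 4  # -> c = 4
q = c ** 2  # -> q = 16
out = q % 5  # -> out = 1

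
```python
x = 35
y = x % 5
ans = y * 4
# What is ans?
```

Trace (tracking ans):
x = 35  # -> x = 35
y = x % 5  # -> y = 0
ans = y * 4  # -> ans = 0

Answer: 0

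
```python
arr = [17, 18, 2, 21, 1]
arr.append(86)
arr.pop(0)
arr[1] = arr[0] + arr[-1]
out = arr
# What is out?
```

Trace (tracking out):
arr = [17, 18, 2, 21, 1]  # -> arr = [17, 18, 2, 21, 1]
arr.append(86)  # -> arr = [17, 18, 2, 21, 1, 86]
arr.pop(0)  # -> arr = [18, 2, 21, 1, 86]
arr[1] = arr[0] + arr[-1]  # -> arr = [18, 104, 21, 1, 86]
out = arr  # -> out = [18, 104, 21, 1, 86]

Answer: [18, 104, 21, 1, 86]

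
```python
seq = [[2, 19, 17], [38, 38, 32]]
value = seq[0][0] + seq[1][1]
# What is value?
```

Answer: 40

Derivation:
Trace (tracking value):
seq = [[2, 19, 17], [38, 38, 32]]  # -> seq = [[2, 19, 17], [38, 38, 32]]
value = seq[0][0] + seq[1][1]  # -> value = 40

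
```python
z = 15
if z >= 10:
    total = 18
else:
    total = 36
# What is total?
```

Trace (tracking total):
z = 15  # -> z = 15
if z >= 10:  # condition is True
    total = 18  # -> total = 18

Answer: 18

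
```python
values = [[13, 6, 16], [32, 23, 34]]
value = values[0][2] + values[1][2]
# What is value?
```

Answer: 50

Derivation:
Trace (tracking value):
values = [[13, 6, 16], [32, 23, 34]]  # -> values = [[13, 6, 16], [32, 23, 34]]
value = values[0][2] + values[1][2]  # -> value = 50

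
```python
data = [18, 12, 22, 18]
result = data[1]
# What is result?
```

Trace (tracking result):
data = [18, 12, 22, 18]  # -> data = [18, 12, 22, 18]
result = data[1]  # -> result = 12

Answer: 12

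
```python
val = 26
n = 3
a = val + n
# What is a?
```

Trace (tracking a):
val = 26  # -> val = 26
n = 3  # -> n = 3
a = val + n  # -> a = 29

Answer: 29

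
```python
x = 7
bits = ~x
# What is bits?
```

Trace (tracking bits):
x = 7  # -> x = 7
bits = ~x  # -> bits = -8

Answer: -8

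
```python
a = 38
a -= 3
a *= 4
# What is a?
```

Answer: 140

Derivation:
Trace (tracking a):
a = 38  # -> a = 38
a -= 3  # -> a = 35
a *= 4  # -> a = 140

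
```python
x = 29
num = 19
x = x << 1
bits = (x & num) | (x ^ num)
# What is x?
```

Answer: 58

Derivation:
Trace (tracking x):
x = 29  # -> x = 29
num = 19  # -> num = 19
x = x << 1  # -> x = 58
bits = x & num | x ^ num  # -> bits = 59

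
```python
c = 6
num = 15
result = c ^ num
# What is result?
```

Answer: 9

Derivation:
Trace (tracking result):
c = 6  # -> c = 6
num = 15  # -> num = 15
result = c ^ num  # -> result = 9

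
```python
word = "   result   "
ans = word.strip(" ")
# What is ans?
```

Trace (tracking ans):
word = '   result   '  # -> word = '   result   '
ans = word.strip(' ')  # -> ans = 'result'

Answer: 'result'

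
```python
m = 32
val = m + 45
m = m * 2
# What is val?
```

Trace (tracking val):
m = 32  # -> m = 32
val = m + 45  # -> val = 77
m = m * 2  # -> m = 64

Answer: 77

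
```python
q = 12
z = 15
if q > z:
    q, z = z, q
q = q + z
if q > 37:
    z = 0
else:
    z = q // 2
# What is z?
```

Trace (tracking z):
q = 12  # -> q = 12
z = 15  # -> z = 15
if q > z:  # condition is False
q = q + z  # -> q = 27
if q > 37:  # condition is False
else:
    z = q // 2  # -> z = 13

Answer: 13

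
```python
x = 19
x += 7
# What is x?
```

Answer: 26

Derivation:
Trace (tracking x):
x = 19  # -> x = 19
x += 7  # -> x = 26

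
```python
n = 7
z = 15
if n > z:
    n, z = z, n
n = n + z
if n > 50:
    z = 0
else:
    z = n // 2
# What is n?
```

Trace (tracking n):
n = 7  # -> n = 7
z = 15  # -> z = 15
if n > z:  # condition is False
n = n + z  # -> n = 22
if n > 50:  # condition is False
else:
    z = n // 2  # -> z = 11

Answer: 22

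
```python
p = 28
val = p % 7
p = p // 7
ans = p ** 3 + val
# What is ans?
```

Answer: 64

Derivation:
Trace (tracking ans):
p = 28  # -> p = 28
val = p % 7  # -> val = 0
p = p // 7  # -> p = 4
ans = p ** 3 + val  # -> ans = 64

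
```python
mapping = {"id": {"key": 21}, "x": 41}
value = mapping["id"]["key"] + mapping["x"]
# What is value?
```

Trace (tracking value):
mapping = {'id': {'key': 21}, 'x': 41}  # -> mapping = {'id': {'key': 21}, 'x': 41}
value = mapping['id']['key'] + mapping['x']  # -> value = 62

Answer: 62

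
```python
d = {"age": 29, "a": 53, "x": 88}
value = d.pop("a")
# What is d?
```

Trace (tracking d):
d = {'age': 29, 'a': 53, 'x': 88}  # -> d = {'age': 29, 'a': 53, 'x': 88}
value = d.pop('a')  # -> value = 53

Answer: {'age': 29, 'x': 88}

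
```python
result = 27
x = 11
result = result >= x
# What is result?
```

Answer: True

Derivation:
Trace (tracking result):
result = 27  # -> result = 27
x = 11  # -> x = 11
result = result >= x  # -> result = True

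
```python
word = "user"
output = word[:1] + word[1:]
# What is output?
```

Trace (tracking output):
word = 'user'  # -> word = 'user'
output = word[:1] + word[1:]  # -> output = 'user'

Answer: 'user'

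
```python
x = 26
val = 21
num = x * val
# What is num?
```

Trace (tracking num):
x = 26  # -> x = 26
val = 21  # -> val = 21
num = x * val  # -> num = 546

Answer: 546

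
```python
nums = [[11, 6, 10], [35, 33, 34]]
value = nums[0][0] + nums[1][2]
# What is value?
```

Answer: 45

Derivation:
Trace (tracking value):
nums = [[11, 6, 10], [35, 33, 34]]  # -> nums = [[11, 6, 10], [35, 33, 34]]
value = nums[0][0] + nums[1][2]  # -> value = 45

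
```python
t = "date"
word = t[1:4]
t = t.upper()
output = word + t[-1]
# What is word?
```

Trace (tracking word):
t = 'date'  # -> t = 'date'
word = t[1:4]  # -> word = 'ate'
t = t.upper()  # -> t = 'DATE'
output = word + t[-1]  # -> output = 'ateE'

Answer: 'ate'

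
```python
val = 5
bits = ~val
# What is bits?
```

Answer: -6

Derivation:
Trace (tracking bits):
val = 5  # -> val = 5
bits = ~val  # -> bits = -6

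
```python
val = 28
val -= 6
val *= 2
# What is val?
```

Answer: 44

Derivation:
Trace (tracking val):
val = 28  # -> val = 28
val -= 6  # -> val = 22
val *= 2  # -> val = 44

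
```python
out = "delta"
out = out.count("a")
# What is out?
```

Answer: 1

Derivation:
Trace (tracking out):
out = 'delta'  # -> out = 'delta'
out = out.count('a')  # -> out = 1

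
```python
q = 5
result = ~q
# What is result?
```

Answer: -6

Derivation:
Trace (tracking result):
q = 5  # -> q = 5
result = ~q  # -> result = -6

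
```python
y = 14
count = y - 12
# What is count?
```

Trace (tracking count):
y = 14  # -> y = 14
count = y - 12  # -> count = 2

Answer: 2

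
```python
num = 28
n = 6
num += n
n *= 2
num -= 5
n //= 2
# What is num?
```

Answer: 29

Derivation:
Trace (tracking num):
num = 28  # -> num = 28
n = 6  # -> n = 6
num += n  # -> num = 34
n *= 2  # -> n = 12
num -= 5  # -> num = 29
n //= 2  # -> n = 6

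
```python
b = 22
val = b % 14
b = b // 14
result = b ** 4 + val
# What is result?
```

Answer: 9

Derivation:
Trace (tracking result):
b = 22  # -> b = 22
val = b % 14  # -> val = 8
b = b // 14  # -> b = 1
result = b ** 4 + val  # -> result = 9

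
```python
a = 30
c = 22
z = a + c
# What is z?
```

Trace (tracking z):
a = 30  # -> a = 30
c = 22  # -> c = 22
z = a + c  # -> z = 52

Answer: 52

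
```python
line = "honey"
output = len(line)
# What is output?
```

Answer: 5

Derivation:
Trace (tracking output):
line = 'honey'  # -> line = 'honey'
output = len(line)  # -> output = 5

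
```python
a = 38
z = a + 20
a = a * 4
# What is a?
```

Trace (tracking a):
a = 38  # -> a = 38
z = a + 20  # -> z = 58
a = a * 4  # -> a = 152

Answer: 152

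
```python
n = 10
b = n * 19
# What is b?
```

Answer: 190

Derivation:
Trace (tracking b):
n = 10  # -> n = 10
b = n * 19  # -> b = 190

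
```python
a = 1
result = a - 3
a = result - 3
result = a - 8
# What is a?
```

Answer: -5

Derivation:
Trace (tracking a):
a = 1  # -> a = 1
result = a - 3  # -> result = -2
a = result - 3  # -> a = -5
result = a - 8  # -> result = -13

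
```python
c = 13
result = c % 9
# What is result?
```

Answer: 4

Derivation:
Trace (tracking result):
c = 13  # -> c = 13
result = c % 9  # -> result = 4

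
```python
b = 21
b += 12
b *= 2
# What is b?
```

Answer: 66

Derivation:
Trace (tracking b):
b = 21  # -> b = 21
b += 12  # -> b = 33
b *= 2  # -> b = 66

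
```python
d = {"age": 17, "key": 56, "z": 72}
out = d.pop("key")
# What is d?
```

Answer: {'age': 17, 'z': 72}

Derivation:
Trace (tracking d):
d = {'age': 17, 'key': 56, 'z': 72}  # -> d = {'age': 17, 'key': 56, 'z': 72}
out = d.pop('key')  # -> out = 56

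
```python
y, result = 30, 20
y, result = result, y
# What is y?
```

Answer: 20

Derivation:
Trace (tracking y):
y, result = (30, 20)  # -> y = 30, result = 20
y, result = (result, y)  # -> y = 20, result = 30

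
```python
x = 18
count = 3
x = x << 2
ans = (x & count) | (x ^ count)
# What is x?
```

Answer: 72

Derivation:
Trace (tracking x):
x = 18  # -> x = 18
count = 3  # -> count = 3
x = x << 2  # -> x = 72
ans = x & count | x ^ count  # -> ans = 75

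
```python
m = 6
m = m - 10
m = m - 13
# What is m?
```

Answer: -17

Derivation:
Trace (tracking m):
m = 6  # -> m = 6
m = m - 10  # -> m = -4
m = m - 13  # -> m = -17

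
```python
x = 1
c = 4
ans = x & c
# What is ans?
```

Trace (tracking ans):
x = 1  # -> x = 1
c = 4  # -> c = 4
ans = x & c  # -> ans = 0

Answer: 0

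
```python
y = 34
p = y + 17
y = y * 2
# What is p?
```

Answer: 51

Derivation:
Trace (tracking p):
y = 34  # -> y = 34
p = y + 17  # -> p = 51
y = y * 2  # -> y = 68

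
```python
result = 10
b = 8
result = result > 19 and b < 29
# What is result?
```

Answer: False

Derivation:
Trace (tracking result):
result = 10  # -> result = 10
b = 8  # -> b = 8
result = result > 19 and b < 29  # -> result = False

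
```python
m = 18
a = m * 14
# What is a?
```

Trace (tracking a):
m = 18  # -> m = 18
a = m * 14  # -> a = 252

Answer: 252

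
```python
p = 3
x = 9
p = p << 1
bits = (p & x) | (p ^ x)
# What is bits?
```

Trace (tracking bits):
p = 3  # -> p = 3
x = 9  # -> x = 9
p = p << 1  # -> p = 6
bits = p & x | p ^ x  # -> bits = 15

Answer: 15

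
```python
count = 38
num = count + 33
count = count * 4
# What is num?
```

Answer: 71

Derivation:
Trace (tracking num):
count = 38  # -> count = 38
num = count + 33  # -> num = 71
count = count * 4  # -> count = 152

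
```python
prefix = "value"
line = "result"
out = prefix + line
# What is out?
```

Answer: 'valueresult'

Derivation:
Trace (tracking out):
prefix = 'value'  # -> prefix = 'value'
line = 'result'  # -> line = 'result'
out = prefix + line  # -> out = 'valueresult'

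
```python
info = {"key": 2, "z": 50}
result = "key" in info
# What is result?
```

Trace (tracking result):
info = {'key': 2, 'z': 50}  # -> info = {'key': 2, 'z': 50}
result = 'key' in info  # -> result = True

Answer: True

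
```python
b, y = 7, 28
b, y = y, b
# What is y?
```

Answer: 7

Derivation:
Trace (tracking y):
b, y = (7, 28)  # -> b = 7, y = 28
b, y = (y, b)  # -> b = 28, y = 7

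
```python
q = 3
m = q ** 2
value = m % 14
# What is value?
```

Answer: 9

Derivation:
Trace (tracking value):
q = 3  # -> q = 3
m = q ** 2  # -> m = 9
value = m % 14  # -> value = 9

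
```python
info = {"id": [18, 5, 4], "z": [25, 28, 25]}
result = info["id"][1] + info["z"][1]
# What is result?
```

Trace (tracking result):
info = {'id': [18, 5, 4], 'z': [25, 28, 25]}  # -> info = {'id': [18, 5, 4], 'z': [25, 28, 25]}
result = info['id'][1] + info['z'][1]  # -> result = 33

Answer: 33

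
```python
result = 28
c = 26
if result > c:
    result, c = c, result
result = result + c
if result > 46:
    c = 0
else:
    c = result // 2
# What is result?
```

Trace (tracking result):
result = 28  # -> result = 28
c = 26  # -> c = 26
if result > c:  # condition is True
    result, c = (c, result)  # -> result = 26, c = 28
result = result + c  # -> result = 54
if result > 46:  # condition is True
    c = 0  # -> c = 0

Answer: 54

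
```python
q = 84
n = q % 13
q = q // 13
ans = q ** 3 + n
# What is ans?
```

Answer: 222

Derivation:
Trace (tracking ans):
q = 84  # -> q = 84
n = q % 13  # -> n = 6
q = q // 13  # -> q = 6
ans = q ** 3 + n  # -> ans = 222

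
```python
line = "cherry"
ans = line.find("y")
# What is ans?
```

Trace (tracking ans):
line = 'cherry'  # -> line = 'cherry'
ans = line.find('y')  # -> ans = 5

Answer: 5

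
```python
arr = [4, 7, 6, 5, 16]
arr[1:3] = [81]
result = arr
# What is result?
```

Trace (tracking result):
arr = [4, 7, 6, 5, 16]  # -> arr = [4, 7, 6, 5, 16]
arr[1:3] = [81]  # -> arr = [4, 81, 5, 16]
result = arr  # -> result = [4, 81, 5, 16]

Answer: [4, 81, 5, 16]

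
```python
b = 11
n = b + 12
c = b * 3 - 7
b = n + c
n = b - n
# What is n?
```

Answer: 26

Derivation:
Trace (tracking n):
b = 11  # -> b = 11
n = b + 12  # -> n = 23
c = b * 3 - 7  # -> c = 26
b = n + c  # -> b = 49
n = b - n  # -> n = 26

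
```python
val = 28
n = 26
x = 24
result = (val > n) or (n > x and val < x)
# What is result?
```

Answer: True

Derivation:
Trace (tracking result):
val = 28  # -> val = 28
n = 26  # -> n = 26
x = 24  # -> x = 24
result = val > n or (n > x and val < x)  # -> result = True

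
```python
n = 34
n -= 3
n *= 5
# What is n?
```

Trace (tracking n):
n = 34  # -> n = 34
n -= 3  # -> n = 31
n *= 5  # -> n = 155

Answer: 155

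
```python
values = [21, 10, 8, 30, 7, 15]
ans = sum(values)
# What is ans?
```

Trace (tracking ans):
values = [21, 10, 8, 30, 7, 15]  # -> values = [21, 10, 8, 30, 7, 15]
ans = sum(values)  # -> ans = 91

Answer: 91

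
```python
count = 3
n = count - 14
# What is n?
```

Trace (tracking n):
count = 3  # -> count = 3
n = count - 14  # -> n = -11

Answer: -11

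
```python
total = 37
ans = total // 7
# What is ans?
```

Trace (tracking ans):
total = 37  # -> total = 37
ans = total // 7  # -> ans = 5

Answer: 5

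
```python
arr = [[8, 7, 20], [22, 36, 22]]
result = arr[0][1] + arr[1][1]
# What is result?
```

Answer: 43

Derivation:
Trace (tracking result):
arr = [[8, 7, 20], [22, 36, 22]]  # -> arr = [[8, 7, 20], [22, 36, 22]]
result = arr[0][1] + arr[1][1]  # -> result = 43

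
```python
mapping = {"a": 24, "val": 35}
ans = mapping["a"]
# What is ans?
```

Trace (tracking ans):
mapping = {'a': 24, 'val': 35}  # -> mapping = {'a': 24, 'val': 35}
ans = mapping['a']  # -> ans = 24

Answer: 24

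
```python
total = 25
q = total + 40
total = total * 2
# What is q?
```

Answer: 65

Derivation:
Trace (tracking q):
total = 25  # -> total = 25
q = total + 40  # -> q = 65
total = total * 2  # -> total = 50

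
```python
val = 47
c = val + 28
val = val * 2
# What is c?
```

Trace (tracking c):
val = 47  # -> val = 47
c = val + 28  # -> c = 75
val = val * 2  # -> val = 94

Answer: 75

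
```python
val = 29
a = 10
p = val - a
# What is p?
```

Answer: 19

Derivation:
Trace (tracking p):
val = 29  # -> val = 29
a = 10  # -> a = 10
p = val - a  # -> p = 19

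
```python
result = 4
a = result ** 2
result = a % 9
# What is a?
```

Trace (tracking a):
result = 4  # -> result = 4
a = result ** 2  # -> a = 16
result = a % 9  # -> result = 7

Answer: 16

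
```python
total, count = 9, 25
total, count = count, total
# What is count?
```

Trace (tracking count):
total, count = (9, 25)  # -> total = 9, count = 25
total, count = (count, total)  # -> total = 25, count = 9

Answer: 9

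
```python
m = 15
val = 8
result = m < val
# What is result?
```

Answer: False

Derivation:
Trace (tracking result):
m = 15  # -> m = 15
val = 8  # -> val = 8
result = m < val  # -> result = False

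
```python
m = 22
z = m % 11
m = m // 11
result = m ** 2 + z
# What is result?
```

Answer: 4

Derivation:
Trace (tracking result):
m = 22  # -> m = 22
z = m % 11  # -> z = 0
m = m // 11  # -> m = 2
result = m ** 2 + z  # -> result = 4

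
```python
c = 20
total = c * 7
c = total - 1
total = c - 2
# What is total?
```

Answer: 137

Derivation:
Trace (tracking total):
c = 20  # -> c = 20
total = c * 7  # -> total = 140
c = total - 1  # -> c = 139
total = c - 2  # -> total = 137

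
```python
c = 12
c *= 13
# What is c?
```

Trace (tracking c):
c = 12  # -> c = 12
c *= 13  # -> c = 156

Answer: 156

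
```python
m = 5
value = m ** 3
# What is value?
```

Trace (tracking value):
m = 5  # -> m = 5
value = m ** 3  # -> value = 125

Answer: 125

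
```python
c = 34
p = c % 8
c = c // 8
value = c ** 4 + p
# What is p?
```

Trace (tracking p):
c = 34  # -> c = 34
p = c % 8  # -> p = 2
c = c // 8  # -> c = 4
value = c ** 4 + p  # -> value = 258

Answer: 2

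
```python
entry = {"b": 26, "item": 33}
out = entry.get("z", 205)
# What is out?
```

Answer: 205

Derivation:
Trace (tracking out):
entry = {'b': 26, 'item': 33}  # -> entry = {'b': 26, 'item': 33}
out = entry.get('z', 205)  # -> out = 205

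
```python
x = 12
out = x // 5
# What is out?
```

Answer: 2

Derivation:
Trace (tracking out):
x = 12  # -> x = 12
out = x // 5  # -> out = 2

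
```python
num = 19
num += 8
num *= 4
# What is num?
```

Trace (tracking num):
num = 19  # -> num = 19
num += 8  # -> num = 27
num *= 4  # -> num = 108

Answer: 108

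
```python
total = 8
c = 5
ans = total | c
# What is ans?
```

Answer: 13

Derivation:
Trace (tracking ans):
total = 8  # -> total = 8
c = 5  # -> c = 5
ans = total | c  # -> ans = 13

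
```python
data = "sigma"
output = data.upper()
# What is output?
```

Answer: 'SIGMA'

Derivation:
Trace (tracking output):
data = 'sigma'  # -> data = 'sigma'
output = data.upper()  # -> output = 'SIGMA'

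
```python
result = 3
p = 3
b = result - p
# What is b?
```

Answer: 0

Derivation:
Trace (tracking b):
result = 3  # -> result = 3
p = 3  # -> p = 3
b = result - p  # -> b = 0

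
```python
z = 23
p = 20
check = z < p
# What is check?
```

Trace (tracking check):
z = 23  # -> z = 23
p = 20  # -> p = 20
check = z < p  # -> check = False

Answer: False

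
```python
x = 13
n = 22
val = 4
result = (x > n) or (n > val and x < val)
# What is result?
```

Trace (tracking result):
x = 13  # -> x = 13
n = 22  # -> n = 22
val = 4  # -> val = 4
result = x > n or (n > val and x < val)  # -> result = False

Answer: False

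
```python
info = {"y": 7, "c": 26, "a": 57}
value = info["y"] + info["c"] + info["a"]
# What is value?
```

Answer: 90

Derivation:
Trace (tracking value):
info = {'y': 7, 'c': 26, 'a': 57}  # -> info = {'y': 7, 'c': 26, 'a': 57}
value = info['y'] + info['c'] + info['a']  # -> value = 90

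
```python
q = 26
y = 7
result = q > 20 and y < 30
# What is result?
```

Answer: True

Derivation:
Trace (tracking result):
q = 26  # -> q = 26
y = 7  # -> y = 7
result = q > 20 and y < 30  # -> result = True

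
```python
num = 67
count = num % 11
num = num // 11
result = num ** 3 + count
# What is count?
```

Answer: 1

Derivation:
Trace (tracking count):
num = 67  # -> num = 67
count = num % 11  # -> count = 1
num = num // 11  # -> num = 6
result = num ** 3 + count  # -> result = 217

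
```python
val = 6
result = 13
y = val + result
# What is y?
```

Answer: 19

Derivation:
Trace (tracking y):
val = 6  # -> val = 6
result = 13  # -> result = 13
y = val + result  # -> y = 19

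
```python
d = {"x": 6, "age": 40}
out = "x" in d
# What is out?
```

Trace (tracking out):
d = {'x': 6, 'age': 40}  # -> d = {'x': 6, 'age': 40}
out = 'x' in d  # -> out = True

Answer: True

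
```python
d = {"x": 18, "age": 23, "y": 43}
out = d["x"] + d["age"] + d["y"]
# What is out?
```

Trace (tracking out):
d = {'x': 18, 'age': 23, 'y': 43}  # -> d = {'x': 18, 'age': 23, 'y': 43}
out = d['x'] + d['age'] + d['y']  # -> out = 84

Answer: 84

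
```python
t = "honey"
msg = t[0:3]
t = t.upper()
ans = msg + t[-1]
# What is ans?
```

Trace (tracking ans):
t = 'honey'  # -> t = 'honey'
msg = t[0:3]  # -> msg = 'hon'
t = t.upper()  # -> t = 'HONEY'
ans = msg + t[-1]  # -> ans = 'honY'

Answer: 'honY'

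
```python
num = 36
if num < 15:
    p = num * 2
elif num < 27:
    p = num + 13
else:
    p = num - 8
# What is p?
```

Answer: 28

Derivation:
Trace (tracking p):
num = 36  # -> num = 36
if num < 15:  # condition is False
elif num < 27:  # condition is False
else:
    p = num - 8  # -> p = 28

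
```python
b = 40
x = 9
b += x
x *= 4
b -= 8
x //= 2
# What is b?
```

Trace (tracking b):
b = 40  # -> b = 40
x = 9  # -> x = 9
b += x  # -> b = 49
x *= 4  # -> x = 36
b -= 8  # -> b = 41
x //= 2  # -> x = 18

Answer: 41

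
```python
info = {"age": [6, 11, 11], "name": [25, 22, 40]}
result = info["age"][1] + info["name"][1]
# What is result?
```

Trace (tracking result):
info = {'age': [6, 11, 11], 'name': [25, 22, 40]}  # -> info = {'age': [6, 11, 11], 'name': [25, 22, 40]}
result = info['age'][1] + info['name'][1]  # -> result = 33

Answer: 33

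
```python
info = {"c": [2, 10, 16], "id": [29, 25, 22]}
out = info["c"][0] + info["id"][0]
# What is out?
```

Trace (tracking out):
info = {'c': [2, 10, 16], 'id': [29, 25, 22]}  # -> info = {'c': [2, 10, 16], 'id': [29, 25, 22]}
out = info['c'][0] + info['id'][0]  # -> out = 31

Answer: 31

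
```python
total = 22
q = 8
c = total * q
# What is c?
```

Trace (tracking c):
total = 22  # -> total = 22
q = 8  # -> q = 8
c = total * q  # -> c = 176

Answer: 176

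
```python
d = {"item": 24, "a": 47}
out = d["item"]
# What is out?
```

Trace (tracking out):
d = {'item': 24, 'a': 47}  # -> d = {'item': 24, 'a': 47}
out = d['item']  # -> out = 24

Answer: 24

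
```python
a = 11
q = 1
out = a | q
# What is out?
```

Trace (tracking out):
a = 11  # -> a = 11
q = 1  # -> q = 1
out = a | q  # -> out = 11

Answer: 11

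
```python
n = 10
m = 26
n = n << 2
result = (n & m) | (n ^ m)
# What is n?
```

Answer: 40

Derivation:
Trace (tracking n):
n = 10  # -> n = 10
m = 26  # -> m = 26
n = n << 2  # -> n = 40
result = n & m | n ^ m  # -> result = 58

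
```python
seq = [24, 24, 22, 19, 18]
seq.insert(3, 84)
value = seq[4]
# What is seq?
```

Trace (tracking seq):
seq = [24, 24, 22, 19, 18]  # -> seq = [24, 24, 22, 19, 18]
seq.insert(3, 84)  # -> seq = [24, 24, 22, 84, 19, 18]
value = seq[4]  # -> value = 19

Answer: [24, 24, 22, 84, 19, 18]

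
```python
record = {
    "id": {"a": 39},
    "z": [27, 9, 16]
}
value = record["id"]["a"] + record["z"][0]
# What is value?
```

Trace (tracking value):
record = {'id': {'a': 39}, 'z': [27, 9, 16]}  # -> record = {'id': {'a': 39}, 'z': [27, 9, 16]}
value = record['id']['a'] + record['z'][0]  # -> value = 66

Answer: 66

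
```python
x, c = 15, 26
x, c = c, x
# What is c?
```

Trace (tracking c):
x, c = (15, 26)  # -> x = 15, c = 26
x, c = (c, x)  # -> x = 26, c = 15

Answer: 15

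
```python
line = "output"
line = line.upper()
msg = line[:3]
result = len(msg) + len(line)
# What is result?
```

Trace (tracking result):
line = 'output'  # -> line = 'output'
line = line.upper()  # -> line = 'OUTPUT'
msg = line[:3]  # -> msg = 'OUT'
result = len(msg) + len(line)  # -> result = 9

Answer: 9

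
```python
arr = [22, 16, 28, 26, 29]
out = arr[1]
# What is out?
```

Trace (tracking out):
arr = [22, 16, 28, 26, 29]  # -> arr = [22, 16, 28, 26, 29]
out = arr[1]  # -> out = 16

Answer: 16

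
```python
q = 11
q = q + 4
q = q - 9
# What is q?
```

Trace (tracking q):
q = 11  # -> q = 11
q = q + 4  # -> q = 15
q = q - 9  # -> q = 6

Answer: 6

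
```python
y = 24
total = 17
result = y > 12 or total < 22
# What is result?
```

Trace (tracking result):
y = 24  # -> y = 24
total = 17  # -> total = 17
result = y > 12 or total < 22  # -> result = True

Answer: True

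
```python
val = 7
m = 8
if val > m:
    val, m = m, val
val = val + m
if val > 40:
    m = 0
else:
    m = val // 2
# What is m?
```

Answer: 7

Derivation:
Trace (tracking m):
val = 7  # -> val = 7
m = 8  # -> m = 8
if val > m:  # condition is False
val = val + m  # -> val = 15
if val > 40:  # condition is False
else:
    m = val // 2  # -> m = 7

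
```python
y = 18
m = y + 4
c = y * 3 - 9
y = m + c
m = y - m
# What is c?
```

Trace (tracking c):
y = 18  # -> y = 18
m = y + 4  # -> m = 22
c = y * 3 - 9  # -> c = 45
y = m + c  # -> y = 67
m = y - m  # -> m = 45

Answer: 45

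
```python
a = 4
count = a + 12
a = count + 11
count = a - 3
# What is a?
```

Trace (tracking a):
a = 4  # -> a = 4
count = a + 12  # -> count = 16
a = count + 11  # -> a = 27
count = a - 3  # -> count = 24

Answer: 27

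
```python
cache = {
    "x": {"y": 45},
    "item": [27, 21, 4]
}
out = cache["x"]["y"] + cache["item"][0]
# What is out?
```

Trace (tracking out):
cache = {'x': {'y': 45}, 'item': [27, 21, 4]}  # -> cache = {'x': {'y': 45}, 'item': [27, 21, 4]}
out = cache['x']['y'] + cache['item'][0]  # -> out = 72

Answer: 72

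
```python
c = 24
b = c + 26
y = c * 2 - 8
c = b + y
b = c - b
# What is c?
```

Answer: 90

Derivation:
Trace (tracking c):
c = 24  # -> c = 24
b = c + 26  # -> b = 50
y = c * 2 - 8  # -> y = 40
c = b + y  # -> c = 90
b = c - b  # -> b = 40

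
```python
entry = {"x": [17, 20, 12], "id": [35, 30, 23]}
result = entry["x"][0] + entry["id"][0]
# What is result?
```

Answer: 52

Derivation:
Trace (tracking result):
entry = {'x': [17, 20, 12], 'id': [35, 30, 23]}  # -> entry = {'x': [17, 20, 12], 'id': [35, 30, 23]}
result = entry['x'][0] + entry['id'][0]  # -> result = 52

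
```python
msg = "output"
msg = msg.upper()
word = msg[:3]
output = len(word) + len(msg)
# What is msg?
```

Answer: 'OUTPUT'

Derivation:
Trace (tracking msg):
msg = 'output'  # -> msg = 'output'
msg = msg.upper()  # -> msg = 'OUTPUT'
word = msg[:3]  # -> word = 'OUT'
output = len(word) + len(msg)  # -> output = 9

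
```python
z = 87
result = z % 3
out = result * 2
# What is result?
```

Answer: 0

Derivation:
Trace (tracking result):
z = 87  # -> z = 87
result = z % 3  # -> result = 0
out = result * 2  # -> out = 0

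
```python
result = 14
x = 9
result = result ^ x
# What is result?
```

Trace (tracking result):
result = 14  # -> result = 14
x = 9  # -> x = 9
result = result ^ x  # -> result = 7

Answer: 7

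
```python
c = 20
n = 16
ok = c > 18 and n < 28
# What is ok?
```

Answer: True

Derivation:
Trace (tracking ok):
c = 20  # -> c = 20
n = 16  # -> n = 16
ok = c > 18 and n < 28  # -> ok = True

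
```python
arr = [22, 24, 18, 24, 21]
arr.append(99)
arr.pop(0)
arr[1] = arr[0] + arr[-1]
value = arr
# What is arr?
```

Answer: [24, 123, 24, 21, 99]

Derivation:
Trace (tracking arr):
arr = [22, 24, 18, 24, 21]  # -> arr = [22, 24, 18, 24, 21]
arr.append(99)  # -> arr = [22, 24, 18, 24, 21, 99]
arr.pop(0)  # -> arr = [24, 18, 24, 21, 99]
arr[1] = arr[0] + arr[-1]  # -> arr = [24, 123, 24, 21, 99]
value = arr  # -> value = [24, 123, 24, 21, 99]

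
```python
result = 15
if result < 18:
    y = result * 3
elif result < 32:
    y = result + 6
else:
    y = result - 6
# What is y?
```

Answer: 45

Derivation:
Trace (tracking y):
result = 15  # -> result = 15
if result < 18:  # condition is True
    y = result * 3  # -> y = 45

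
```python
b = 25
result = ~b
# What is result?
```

Answer: -26

Derivation:
Trace (tracking result):
b = 25  # -> b = 25
result = ~b  # -> result = -26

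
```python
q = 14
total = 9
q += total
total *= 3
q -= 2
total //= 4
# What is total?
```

Trace (tracking total):
q = 14  # -> q = 14
total = 9  # -> total = 9
q += total  # -> q = 23
total *= 3  # -> total = 27
q -= 2  # -> q = 21
total //= 4  # -> total = 6

Answer: 6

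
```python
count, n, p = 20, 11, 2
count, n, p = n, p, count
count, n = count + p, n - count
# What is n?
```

Trace (tracking n):
count, n, p = (20, 11, 2)  # -> count = 20, n = 11, p = 2
count, n, p = (n, p, count)  # -> count = 11, n = 2, p = 20
count, n = (count + p, n - count)  # -> count = 31, n = -9

Answer: -9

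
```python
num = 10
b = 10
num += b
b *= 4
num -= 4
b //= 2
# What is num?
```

Trace (tracking num):
num = 10  # -> num = 10
b = 10  # -> b = 10
num += b  # -> num = 20
b *= 4  # -> b = 40
num -= 4  # -> num = 16
b //= 2  # -> b = 20

Answer: 16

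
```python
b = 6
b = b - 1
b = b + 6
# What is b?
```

Answer: 11

Derivation:
Trace (tracking b):
b = 6  # -> b = 6
b = b - 1  # -> b = 5
b = b + 6  # -> b = 11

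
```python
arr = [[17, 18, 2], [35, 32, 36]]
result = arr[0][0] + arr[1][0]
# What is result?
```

Answer: 52

Derivation:
Trace (tracking result):
arr = [[17, 18, 2], [35, 32, 36]]  # -> arr = [[17, 18, 2], [35, 32, 36]]
result = arr[0][0] + arr[1][0]  # -> result = 52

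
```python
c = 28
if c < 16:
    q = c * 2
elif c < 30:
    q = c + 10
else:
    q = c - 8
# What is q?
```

Answer: 38

Derivation:
Trace (tracking q):
c = 28  # -> c = 28
if c < 16:  # condition is False
elif c < 30:  # condition is True
    q = c + 10  # -> q = 38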